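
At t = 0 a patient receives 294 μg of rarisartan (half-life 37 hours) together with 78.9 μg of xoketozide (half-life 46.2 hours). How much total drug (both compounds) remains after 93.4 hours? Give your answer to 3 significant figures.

70.5 μg

rarisartan: 294 × (1/2)^(93.4/37) = 294 × (1/2)^2.5243 ≈ 51.103 μg.
xoketozide: 78.9 × (1/2)^(93.4/46.2) = 78.9 × (1/2)^2.0216 ≈ 19.431 μg.
Total = 51.103 + 19.431 ≈ 70.535 μg.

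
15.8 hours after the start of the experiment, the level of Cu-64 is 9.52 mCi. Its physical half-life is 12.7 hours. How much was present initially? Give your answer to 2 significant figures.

23 mCi

Number of half-lives elapsed: n = 15.8/12.7 ≈ 1.2441.
A₀ = A × 2^n = 9.52 × 2^1.2441 = 9.52 × 2.3687 ≈ 22.55 mCi.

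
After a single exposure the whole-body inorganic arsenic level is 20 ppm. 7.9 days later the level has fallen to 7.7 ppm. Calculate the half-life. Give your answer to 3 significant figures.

5.74 days

A/A₀ = 7.7/20 ≈ 0.385.
n = log₂(2.5974) ≈ 1.3771 half-lives elapsed in 7.9 days.
t½ = 7.9/1.3771 ≈ 5.7368 days.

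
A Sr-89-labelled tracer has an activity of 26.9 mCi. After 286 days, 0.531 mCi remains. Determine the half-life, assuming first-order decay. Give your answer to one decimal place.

A/A₀ = 0.531/26.9 ≈ 0.01974.
n = log₂(50.659) ≈ 5.6628 half-lives elapsed in 286 days.
t½ = 286/5.6628 ≈ 50.505 days.

50.5 days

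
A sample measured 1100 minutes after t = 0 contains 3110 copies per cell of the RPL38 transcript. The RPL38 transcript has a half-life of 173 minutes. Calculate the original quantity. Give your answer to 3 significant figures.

Number of half-lives elapsed: n = 1100/173 ≈ 6.3584.
A₀ = A × 2^n = 3110 × 2^6.3584 = 3110 × 82.047 ≈ 255170 copies per cell.

255000 copies per cell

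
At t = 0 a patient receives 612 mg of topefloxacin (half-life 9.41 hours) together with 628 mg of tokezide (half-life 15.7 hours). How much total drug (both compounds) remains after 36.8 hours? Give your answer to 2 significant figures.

topefloxacin: 612 × (1/2)^(36.8/9.41) = 612 × (1/2)^3.9107 ≈ 40.691 mg.
tokezide: 628 × (1/2)^(36.8/15.7) = 628 × (1/2)^2.3439 ≈ 123.7 mg.
Total = 40.691 + 123.7 ≈ 164.39 mg.

160 mg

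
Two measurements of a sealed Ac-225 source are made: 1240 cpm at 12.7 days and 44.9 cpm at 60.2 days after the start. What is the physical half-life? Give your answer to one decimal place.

Over Δt = 60.2 − 12.7 = 47.5 days, the level fell by a factor of 1240/44.9 ≈ 27.617.
n = log₂(27.617) ≈ 4.7875 half-lives, so t½ = 47.5/4.7875 ≈ 9.9217 days.

9.9 days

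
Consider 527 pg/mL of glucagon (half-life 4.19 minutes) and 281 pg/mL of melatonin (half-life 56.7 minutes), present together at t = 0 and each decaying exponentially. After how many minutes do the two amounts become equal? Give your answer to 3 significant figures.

4.10 minutes

Set 527·(1/2)^(t/4.19) = 281·(1/2)^(t/56.7).
Taking log₂: log₂(527/281) = t·(1/4.19 − 1/56.7).
log₂(1.8754) = 0.90723; 1/4.19 − 1/56.7 = 0.22103.
t = 0.90723 / 0.22103 ≈ 4.1046 minutes.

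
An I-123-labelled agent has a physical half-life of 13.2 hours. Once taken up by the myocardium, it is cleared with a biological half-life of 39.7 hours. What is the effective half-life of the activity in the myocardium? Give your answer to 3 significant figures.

1/t_eff = 1/t_phys + 1/t_biol = 1/13.2 + 1/39.7 = 0.10095 per hour.
t_eff = 13.2 × 39.7 / (13.2 + 39.7) ≈ 9.9062 hours.

9.91 hours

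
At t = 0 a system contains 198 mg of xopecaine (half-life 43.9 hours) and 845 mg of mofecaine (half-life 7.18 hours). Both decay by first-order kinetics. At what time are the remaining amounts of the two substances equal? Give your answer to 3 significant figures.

18.0 hours

Set 198·(1/2)^(t/43.9) = 845·(1/2)^(t/7.18).
Taking log₂: log₂(198/845) = t·(1/43.9 − 1/7.18).
log₂(0.23432) = -2.0935; 1/43.9 − 1/7.18 = -0.1165.
t = -2.0935 / -0.1165 ≈ 17.97 hours.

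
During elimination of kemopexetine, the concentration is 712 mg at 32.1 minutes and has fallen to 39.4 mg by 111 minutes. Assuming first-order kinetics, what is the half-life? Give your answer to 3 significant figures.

Over Δt = 111 − 32.1 = 78.9 minutes, the level fell by a factor of 712/39.4 ≈ 18.071.
n = log₂(18.071) ≈ 4.1756 half-lives, so t½ = 78.9/4.1756 ≈ 18.895 minutes.

18.9 minutes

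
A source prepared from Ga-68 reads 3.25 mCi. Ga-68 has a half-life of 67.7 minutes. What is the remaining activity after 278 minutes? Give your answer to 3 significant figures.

0.189 mCi

Number of half-lives: n = 278/67.7 ≈ 4.1064.
Remaining = 3.25 × (1/2)^4.1064 = 3.25 × 0.058058 ≈ 0.18869 mCi.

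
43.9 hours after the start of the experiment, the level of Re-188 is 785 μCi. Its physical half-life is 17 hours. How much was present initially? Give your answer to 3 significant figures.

Number of half-lives elapsed: n = 43.9/17 ≈ 2.5824.
A₀ = A × 2^n = 785 × 2^2.5824 = 785 × 5.9892 ≈ 4701.5 μCi.

4700 μCi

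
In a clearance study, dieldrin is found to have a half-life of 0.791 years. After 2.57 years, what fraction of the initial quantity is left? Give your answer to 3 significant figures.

0.105

n = 2.57/0.791 ≈ 3.2491 half-lives.
Fraction remaining = (1/2)^3.2491 ≈ 0.10518.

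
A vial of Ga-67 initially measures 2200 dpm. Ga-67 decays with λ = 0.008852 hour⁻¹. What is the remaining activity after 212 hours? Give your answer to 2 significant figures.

340 dpm

t½ = ln 2 / λ = 0.69315 / 0.008852 ≈ 78.304 hours.
Number of half-lives: n = 212/78.304 ≈ 2.7074.
Remaining = 2200 × (1/2)^2.7074 = 2200 × 0.15311 ≈ 336.83 dpm.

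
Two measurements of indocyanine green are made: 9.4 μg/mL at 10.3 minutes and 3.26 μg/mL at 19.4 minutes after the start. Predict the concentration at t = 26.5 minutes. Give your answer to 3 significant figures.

1.43 μg/mL

Over Δt = 19.4 − 10.3 = 9.1 minutes, the level fell by a factor of 9.4/3.26 ≈ 2.8834.
n = log₂(2.8834) ≈ 1.5278 half-lives, so t½ = 9.1/1.5278 ≈ 5.9563 minutes.
From t = 19.4 to t = 26.5: 3.26 × (1/2)^((26.5−19.4)/5.9563) ≈ 1.4269 μg/mL.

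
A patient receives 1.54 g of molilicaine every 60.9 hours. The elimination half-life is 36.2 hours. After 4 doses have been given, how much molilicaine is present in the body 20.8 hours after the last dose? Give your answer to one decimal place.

1.5 g

The 4 doses were given 203.5, 142.6, 81.7, 20.8 hours ago.
Total = 1.54·(1/2)^(203.5/36.2) + 1.54·(1/2)^(142.6/36.2) + 1.54·(1/2)^(81.7/36.2) + 1.54·(1/2)^(20.8/36.2)
      = 0.03128 + 0.10039 + 0.3222 + 1.0341 ≈ 1.4879 g.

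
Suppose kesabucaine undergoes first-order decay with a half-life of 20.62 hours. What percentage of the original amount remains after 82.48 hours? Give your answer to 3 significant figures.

n = 82.48/20.62 ≈ 4 half-lives.
Fraction remaining = (1/2)^4 ≈ 0.0625, i.e. 6.25%.

6.25%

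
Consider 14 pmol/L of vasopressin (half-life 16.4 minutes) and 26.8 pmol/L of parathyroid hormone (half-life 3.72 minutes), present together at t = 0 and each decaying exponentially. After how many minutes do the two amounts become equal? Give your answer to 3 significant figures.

Set 14·(1/2)^(t/16.4) = 26.8·(1/2)^(t/3.72).
Taking log₂: log₂(14/26.8) = t·(1/16.4 − 1/3.72).
log₂(0.52239) = -0.93681; 1/16.4 − 1/3.72 = -0.20784.
t = -0.93681 / -0.20784 ≈ 4.5073 minutes.

4.51 minutes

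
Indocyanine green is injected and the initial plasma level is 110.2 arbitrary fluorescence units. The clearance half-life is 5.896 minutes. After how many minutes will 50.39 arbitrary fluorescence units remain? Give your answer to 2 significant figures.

6.7 minutes

Fraction remaining = 50.39/110.2 ≈ 0.45726.
n = log₂(110.2/50.39) = ln(2.1869)/ln 2 ≈ 1.1289 half-lives.
t = n × t½ = 1.1289 × 5.896 ≈ 6.6561 minutes.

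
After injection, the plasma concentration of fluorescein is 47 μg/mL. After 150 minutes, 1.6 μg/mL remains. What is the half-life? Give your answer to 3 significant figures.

30.8 minutes

A/A₀ = 1.6/47 ≈ 0.034043.
n = log₂(29.375) ≈ 4.8765 half-lives elapsed in 150 minutes.
t½ = 150/4.8765 ≈ 30.76 minutes.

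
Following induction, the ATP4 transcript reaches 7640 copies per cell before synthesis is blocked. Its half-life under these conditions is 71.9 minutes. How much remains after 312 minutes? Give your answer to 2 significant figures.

380 copies per cell

Number of half-lives: n = 312/71.9 ≈ 4.3394.
Remaining = 7640 × (1/2)^4.3394 = 7640 × 0.049399 ≈ 377.41 copies per cell.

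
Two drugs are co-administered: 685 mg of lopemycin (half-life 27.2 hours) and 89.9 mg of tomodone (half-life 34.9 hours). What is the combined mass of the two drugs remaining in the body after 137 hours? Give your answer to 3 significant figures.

lopemycin: 685 × (1/2)^(137/27.2) = 685 × (1/2)^5.0368 ≈ 20.868 mg.
tomodone: 89.9 × (1/2)^(137/34.9) = 89.9 × (1/2)^3.9255 ≈ 5.9165 mg.
Total = 20.868 + 5.9165 ≈ 26.784 mg.

26.8 mg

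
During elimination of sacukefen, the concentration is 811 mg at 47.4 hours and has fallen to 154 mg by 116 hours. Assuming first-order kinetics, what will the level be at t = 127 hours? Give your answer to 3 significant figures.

Over Δt = 116 − 47.4 = 68.6 hours, the level fell by a factor of 811/154 ≈ 5.2662.
n = log₂(5.2662) ≈ 2.3968 half-lives, so t½ = 68.6/2.3968 ≈ 28.622 hours.
From t = 116 to t = 127: 154 × (1/2)^((127−116)/28.622) ≈ 117.99 mg.

118 mg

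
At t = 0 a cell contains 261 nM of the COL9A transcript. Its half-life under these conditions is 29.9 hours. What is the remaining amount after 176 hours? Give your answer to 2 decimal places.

4.41 nM

Number of half-lives: n = 176/29.9 ≈ 5.8863.
Remaining = 261 × (1/2)^5.8863 = 261 × 0.016906 ≈ 4.4126 nM.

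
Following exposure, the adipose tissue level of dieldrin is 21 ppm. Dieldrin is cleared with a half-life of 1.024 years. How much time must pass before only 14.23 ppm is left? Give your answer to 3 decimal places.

0.575 years

Fraction remaining = 14.23/21 ≈ 0.67762.
n = log₂(21/14.23) = ln(1.4758)/ln 2 ≈ 0.56145 half-lives.
t = n × t½ = 0.56145 × 1.024 ≈ 0.57493 years.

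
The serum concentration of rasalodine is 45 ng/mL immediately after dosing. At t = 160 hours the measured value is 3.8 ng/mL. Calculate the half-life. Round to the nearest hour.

A/A₀ = 3.8/45 ≈ 0.084444.
n = log₂(11.842) ≈ 3.5659 half-lives elapsed in 160 hours.
t½ = 160/3.5659 ≈ 44.87 hours.

45 hours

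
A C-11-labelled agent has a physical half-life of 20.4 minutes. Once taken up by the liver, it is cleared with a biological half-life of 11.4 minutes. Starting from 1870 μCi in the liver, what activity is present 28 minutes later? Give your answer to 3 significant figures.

132 μCi

1/t_eff = 1/t_phys + 1/t_biol = 1/20.4 + 1/11.4 = 0.13674 per minute.
t_eff = 20.4 × 11.4 / (20.4 + 11.4) ≈ 7.3132 minutes.
Remaining = 1870 × (1/2)^(28/7.3132) = 1870 × (1/2)^3.8287 ≈ 131.61 μCi.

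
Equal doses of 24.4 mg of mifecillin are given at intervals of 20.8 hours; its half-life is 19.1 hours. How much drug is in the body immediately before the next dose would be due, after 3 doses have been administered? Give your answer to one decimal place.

The 3 doses were given 62.4, 41.6, 20.8 hours ago.
Total = 24.4·(1/2)^(62.4/19.1) + 24.4·(1/2)^(41.6/19.1) + 24.4·(1/2)^(20.8/19.1)
      = 2.5347 + 5.3919 + 11.47 ≈ 19.397 mg.

19.4 mg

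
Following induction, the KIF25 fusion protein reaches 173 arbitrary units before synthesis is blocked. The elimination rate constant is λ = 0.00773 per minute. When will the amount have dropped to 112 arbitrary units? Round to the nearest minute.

t½ = ln 2 / λ = 0.69315 / 0.00773 ≈ 89.67 minutes.
Fraction remaining = 112/173 ≈ 0.6474.
n = log₂(173/112) = ln(1.5446)/ln 2 ≈ 0.62727 half-lives.
t = n × t½ = 0.62727 × 89.67 ≈ 56.247 minutes.

56 minutes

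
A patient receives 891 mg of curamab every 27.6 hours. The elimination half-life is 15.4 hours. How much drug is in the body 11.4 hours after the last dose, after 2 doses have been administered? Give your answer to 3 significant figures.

687 mg

The 2 doses were given 39, 11.4 hours ago.
Total = 891·(1/2)^(39/15.4) + 891·(1/2)^(11.4/15.4)
      = 154 + 533.38 ≈ 687.38 mg.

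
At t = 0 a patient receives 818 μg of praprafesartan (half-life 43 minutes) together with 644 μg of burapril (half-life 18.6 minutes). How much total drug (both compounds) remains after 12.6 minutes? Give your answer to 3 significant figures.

praprafesartan: 818 × (1/2)^(12.6/43) = 818 × (1/2)^0.29302 ≈ 667.64 μg.
burapril: 644 × (1/2)^(12.6/18.6) = 644 × (1/2)^0.67742 ≈ 402.68 μg.
Total = 667.64 + 402.68 ≈ 1070.3 μg.

1070 μg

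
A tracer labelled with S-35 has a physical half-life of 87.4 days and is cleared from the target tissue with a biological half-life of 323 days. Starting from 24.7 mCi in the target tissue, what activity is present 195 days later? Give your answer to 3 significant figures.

1/t_eff = 1/t_phys + 1/t_biol = 1/87.4 + 1/323 = 0.014538 per day.
t_eff = 87.4 × 323 / (87.4 + 323) ≈ 68.787 days.
Remaining = 24.7 × (1/2)^(195/68.787) = 24.7 × (1/2)^2.8348 ≈ 3.462 mCi.

3.46 mCi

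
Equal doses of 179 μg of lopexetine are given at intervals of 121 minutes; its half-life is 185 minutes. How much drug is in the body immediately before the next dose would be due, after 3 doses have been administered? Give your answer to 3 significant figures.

The 3 doses were given 363, 242, 121 minutes ago.
Total = 179·(1/2)^(363/185) + 179·(1/2)^(242/185) + 179·(1/2)^(121/185)
      = 45.939 + 72.289 + 113.75 ≈ 231.98 μg.

232 μg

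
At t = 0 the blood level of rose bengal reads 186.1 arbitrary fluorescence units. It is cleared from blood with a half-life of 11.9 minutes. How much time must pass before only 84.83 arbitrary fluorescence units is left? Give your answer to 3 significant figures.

Fraction remaining = 84.83/186.1 ≈ 0.45583.
n = log₂(186.1/84.83) = ln(2.1938)/ln 2 ≈ 1.1334 half-lives.
t = n × t½ = 1.1334 × 11.9 ≈ 13.488 minutes.

13.5 minutes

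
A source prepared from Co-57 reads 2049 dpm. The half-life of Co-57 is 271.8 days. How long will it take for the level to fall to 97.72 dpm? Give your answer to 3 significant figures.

1190 days

Fraction remaining = 97.72/2049 ≈ 0.047692.
n = log₂(2049/97.72) = ln(20.968)/ln 2 ≈ 4.3901 half-lives.
t = n × t½ = 4.3901 × 271.8 ≈ 1193.2 days.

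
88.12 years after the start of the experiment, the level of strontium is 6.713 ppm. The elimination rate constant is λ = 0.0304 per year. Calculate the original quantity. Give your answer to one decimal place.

97.8 ppm

t½ = ln 2 / λ = 0.69315 / 0.0304 ≈ 22.801 years.
Number of half-lives elapsed: n = 88.12/22.801 ≈ 3.8648.
A₀ = A × 2^n = 6.713 × 2^3.8648 = 6.713 × 14.568 ≈ 97.797 ppm.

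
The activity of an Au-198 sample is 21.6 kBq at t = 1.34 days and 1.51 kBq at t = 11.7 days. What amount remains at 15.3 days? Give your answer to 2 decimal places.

Over Δt = 11.7 − 1.34 = 10.36 days, the level fell by a factor of 21.6/1.51 ≈ 14.305.
n = log₂(14.305) ≈ 3.8384 half-lives, so t½ = 10.36/3.8384 ≈ 2.699 days.
From t = 11.7 to t = 15.3: 1.51 × (1/2)^((15.3−11.7)/2.699) ≈ 0.59905 kBq.

0.60 kBq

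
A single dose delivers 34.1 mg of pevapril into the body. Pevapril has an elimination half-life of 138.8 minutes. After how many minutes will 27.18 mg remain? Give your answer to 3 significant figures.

45.4 minutes

Fraction remaining = 27.18/34.1 ≈ 0.79707.
n = log₂(34.1/27.18) = ln(1.2546)/ln 2 ≈ 0.32723 half-lives.
t = n × t½ = 0.32723 × 138.8 ≈ 45.419 minutes.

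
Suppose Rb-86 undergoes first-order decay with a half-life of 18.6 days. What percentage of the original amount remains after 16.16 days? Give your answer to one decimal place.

n = 16.16/18.6 ≈ 0.86882 half-lives.
Fraction remaining = (1/2)^0.86882 ≈ 0.5476, i.e. 54.76%.

54.8%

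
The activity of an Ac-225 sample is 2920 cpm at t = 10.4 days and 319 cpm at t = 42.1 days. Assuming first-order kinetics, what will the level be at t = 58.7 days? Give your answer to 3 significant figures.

Over Δt = 42.1 − 10.4 = 31.7 days, the level fell by a factor of 2920/319 ≈ 9.1536.
n = log₂(9.1536) ≈ 3.1943 half-lives, so t½ = 31.7/3.1943 ≈ 9.9238 days.
From t = 42.1 to t = 58.7: 319 × (1/2)^((58.7−42.1)/9.9238) ≈ 100.06 cpm.

100 cpm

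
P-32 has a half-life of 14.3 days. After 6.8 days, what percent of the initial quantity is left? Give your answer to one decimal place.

n = 6.8/14.3 ≈ 0.47552 half-lives.
Fraction remaining = (1/2)^0.47552 ≈ 0.71921, i.e. 71.921%.

71.9%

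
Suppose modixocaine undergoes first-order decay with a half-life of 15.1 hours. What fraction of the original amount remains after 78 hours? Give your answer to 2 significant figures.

n = 78/15.1 ≈ 5.1656 half-lives.
Fraction remaining = (1/2)^5.1656 ≈ 0.027862.

0.028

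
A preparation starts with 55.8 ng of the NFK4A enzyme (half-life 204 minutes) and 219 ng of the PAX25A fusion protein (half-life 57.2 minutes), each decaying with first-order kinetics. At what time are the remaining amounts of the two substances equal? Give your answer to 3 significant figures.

Set 55.8·(1/2)^(t/204) = 219·(1/2)^(t/57.2).
Taking log₂: log₂(55.8/219) = t·(1/204 − 1/57.2).
log₂(0.25479) = -1.9726; 1/204 − 1/57.2 = -0.012581.
t = -1.9726 / -0.012581 ≈ 156.8 minutes.

157 minutes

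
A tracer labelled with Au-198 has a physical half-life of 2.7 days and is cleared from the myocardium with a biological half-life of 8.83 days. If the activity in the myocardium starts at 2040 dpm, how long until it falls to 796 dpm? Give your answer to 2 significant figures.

2.8 days

1/t_eff = 1/t_phys + 1/t_biol = 1/2.7 + 1/8.83 = 0.48362 per day.
t_eff = 2.7 × 8.83 / (2.7 + 8.83) ≈ 2.0677 days.
n = log₂(2040/796) ≈ 1.3577; t = 1.3577 × 2.0677 ≈ 2.8074 days.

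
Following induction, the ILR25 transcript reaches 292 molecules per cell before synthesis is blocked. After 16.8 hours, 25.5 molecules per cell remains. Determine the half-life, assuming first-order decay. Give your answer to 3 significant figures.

4.78 hours

A/A₀ = 25.5/292 ≈ 0.087329.
n = log₂(11.451) ≈ 3.5174 half-lives elapsed in 16.8 hours.
t½ = 16.8/3.5174 ≈ 4.7763 hours.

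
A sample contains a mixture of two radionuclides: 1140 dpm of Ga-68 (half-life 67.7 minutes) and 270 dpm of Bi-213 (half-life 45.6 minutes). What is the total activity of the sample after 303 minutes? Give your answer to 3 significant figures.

Ga-68: 1140 × (1/2)^(303/67.7) = 1140 × (1/2)^4.4756 ≈ 51.24 dpm.
Bi-213: 270 × (1/2)^(303/45.6) = 270 × (1/2)^6.6447 ≈ 2.6984 dpm.
Total = 51.24 + 2.6984 ≈ 53.938 dpm.

53.9 dpm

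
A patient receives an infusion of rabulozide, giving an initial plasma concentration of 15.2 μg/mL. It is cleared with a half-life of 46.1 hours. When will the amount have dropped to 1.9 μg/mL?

138.3 hours

1.9/15.2 = 1/8, so 3 half-lives have elapsed.
t = 3 × 46.1 = 138.3 hours.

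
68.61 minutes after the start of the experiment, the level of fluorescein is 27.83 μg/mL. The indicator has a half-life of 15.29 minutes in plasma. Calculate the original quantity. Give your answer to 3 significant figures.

624 μg/mL

Number of half-lives elapsed: n = 68.61/15.29 ≈ 4.4872.
A₀ = A × 2^n = 27.83 × 2^4.4872 = 27.83 × 22.428 ≈ 624.18 μg/mL.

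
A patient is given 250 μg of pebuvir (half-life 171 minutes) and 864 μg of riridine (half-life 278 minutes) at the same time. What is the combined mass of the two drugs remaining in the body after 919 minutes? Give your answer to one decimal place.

pebuvir: 250 × (1/2)^(919/171) = 250 × (1/2)^5.3743 ≈ 6.0273 μg.
riridine: 864 × (1/2)^(919/278) = 864 × (1/2)^3.3058 ≈ 87.374 μg.
Total = 6.0273 + 87.374 ≈ 93.401 μg.

93.4 μg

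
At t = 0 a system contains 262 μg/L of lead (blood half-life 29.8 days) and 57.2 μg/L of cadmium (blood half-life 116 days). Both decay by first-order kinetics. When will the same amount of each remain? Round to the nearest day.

88 days

Set 262·(1/2)^(t/29.8) = 57.2·(1/2)^(t/116).
Taking log₂: log₂(262/57.2) = t·(1/29.8 − 1/116).
log₂(4.5804) = 2.1955; 1/29.8 − 1/116 = 0.024936.
t = 2.1955 / 0.024936 ≈ 88.043 days.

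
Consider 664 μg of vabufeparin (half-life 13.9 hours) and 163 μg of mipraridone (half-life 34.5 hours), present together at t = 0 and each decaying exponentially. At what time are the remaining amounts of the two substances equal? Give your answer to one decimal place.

47.2 hours

Set 664·(1/2)^(t/13.9) = 163·(1/2)^(t/34.5).
Taking log₂: log₂(664/163) = t·(1/13.9 − 1/34.5).
log₂(4.0736) = 2.0263; 1/13.9 − 1/34.5 = 0.042957.
t = 2.0263 / 0.042957 ≈ 47.171 hours.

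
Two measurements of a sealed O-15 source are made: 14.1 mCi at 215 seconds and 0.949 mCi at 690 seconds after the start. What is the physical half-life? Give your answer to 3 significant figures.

Over Δt = 690 − 215 = 475 seconds, the level fell by a factor of 14.1/0.949 ≈ 14.858.
n = log₂(14.858) ≈ 3.8931 half-lives, so t½ = 475/3.8931 ≈ 122.01 seconds.

122 seconds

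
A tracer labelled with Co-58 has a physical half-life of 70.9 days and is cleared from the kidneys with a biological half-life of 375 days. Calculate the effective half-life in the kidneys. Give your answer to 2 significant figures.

1/t_eff = 1/t_phys + 1/t_biol = 1/70.9 + 1/375 = 0.016771 per day.
t_eff = 70.9 × 375 / (70.9 + 375) ≈ 59.627 days.

60 days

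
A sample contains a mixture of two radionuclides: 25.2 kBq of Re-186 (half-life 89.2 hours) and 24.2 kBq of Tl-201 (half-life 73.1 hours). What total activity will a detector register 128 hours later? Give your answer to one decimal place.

16.5 kBq

Re-186: 25.2 × (1/2)^(128/89.2) = 25.2 × (1/2)^1.435 ≈ 9.3203 kBq.
Tl-201: 24.2 × (1/2)^(128/73.1) = 24.2 × (1/2)^1.751 ≈ 7.1896 kBq.
Total = 9.3203 + 7.1896 ≈ 16.51 kBq.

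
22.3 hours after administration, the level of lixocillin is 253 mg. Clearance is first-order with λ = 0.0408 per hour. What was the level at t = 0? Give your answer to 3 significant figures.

628 mg

t½ = ln 2 / λ = 0.69315 / 0.0408 ≈ 16.989 hours.
Number of half-lives elapsed: n = 22.3/16.989 ≈ 1.3126.
A₀ = A × 2^n = 253 × 2^1.3126 = 253 × 2.4839 ≈ 628.43 mg.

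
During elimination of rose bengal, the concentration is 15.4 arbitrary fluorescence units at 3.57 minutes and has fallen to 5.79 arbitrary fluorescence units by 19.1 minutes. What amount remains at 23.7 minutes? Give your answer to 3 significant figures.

Over Δt = 19.1 − 3.57 = 15.53 minutes, the level fell by a factor of 15.4/5.79 ≈ 2.6598.
n = log₂(2.6598) ≈ 1.4113 half-lives, so t½ = 15.53/1.4113 ≈ 11.004 minutes.
From t = 19.1 to t = 23.7: 5.79 × (1/2)^((23.7−19.1)/11.004) ≈ 4.3335 arbitrary fluorescence units.

4.33 arbitrary fluorescence units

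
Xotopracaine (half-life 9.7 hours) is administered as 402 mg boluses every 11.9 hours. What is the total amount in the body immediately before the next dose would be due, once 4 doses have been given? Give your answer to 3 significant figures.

290 mg

The 4 doses were given 47.6, 35.7, 23.8, 11.9 hours ago.
Total = 402·(1/2)^(47.6/9.7) + 402·(1/2)^(35.7/9.7) + 402·(1/2)^(23.8/9.7) + 402·(1/2)^(11.9/9.7)
      = 13.397 + 31.355 + 73.387 + 171.76 ≈ 289.9 mg.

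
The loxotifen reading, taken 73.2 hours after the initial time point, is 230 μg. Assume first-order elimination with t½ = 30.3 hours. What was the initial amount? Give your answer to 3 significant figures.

Number of half-lives elapsed: n = 73.2/30.3 ≈ 2.4158.
A₀ = A × 2^n = 230 × 2^2.4158 = 230 × 5.3363 ≈ 1227.4 μg.

1230 μg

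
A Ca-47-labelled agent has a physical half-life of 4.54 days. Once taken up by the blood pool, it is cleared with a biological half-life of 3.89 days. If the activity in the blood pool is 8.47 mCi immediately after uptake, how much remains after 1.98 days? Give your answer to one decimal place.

1/t_eff = 1/t_phys + 1/t_biol = 1/4.54 + 1/3.89 = 0.47733 per day.
t_eff = 4.54 × 3.89 / (4.54 + 3.89) ≈ 2.095 days.
Remaining = 8.47 × (1/2)^(1.98/2.095) = 8.47 × (1/2)^0.94512 ≈ 4.3992 mCi.

4.4 mCi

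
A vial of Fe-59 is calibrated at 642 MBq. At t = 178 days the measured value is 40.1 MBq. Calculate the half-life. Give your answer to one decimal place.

44.5 days

A/A₀ = 40.1/642 ≈ 0.062461.
n = log₂(16.01) ≈ 4.0009 half-lives elapsed in 178 days.
t½ = 178/4.0009 ≈ 44.49 days.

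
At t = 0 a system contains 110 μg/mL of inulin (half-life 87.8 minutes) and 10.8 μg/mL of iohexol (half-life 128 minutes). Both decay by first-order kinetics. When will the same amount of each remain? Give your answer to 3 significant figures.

Set 110·(1/2)^(t/87.8) = 10.8·(1/2)^(t/128).
Taking log₂: log₂(110/10.8) = t·(1/87.8 − 1/128).
log₂(10.185) = 3.3484; 1/87.8 − 1/128 = 0.003577.
t = 3.3484 / 0.003577 ≈ 936.09 minutes.

936 minutes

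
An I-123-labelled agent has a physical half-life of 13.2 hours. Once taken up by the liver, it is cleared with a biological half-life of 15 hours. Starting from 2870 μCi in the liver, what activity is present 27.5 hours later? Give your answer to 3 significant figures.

1/t_eff = 1/t_phys + 1/t_biol = 1/13.2 + 1/15 = 0.14242 per hour.
t_eff = 13.2 × 15 / (13.2 + 15) ≈ 7.0213 hours.
Remaining = 2870 × (1/2)^(27.5/7.0213) = 2870 × (1/2)^3.9167 ≈ 190.04 μCi.

190 μCi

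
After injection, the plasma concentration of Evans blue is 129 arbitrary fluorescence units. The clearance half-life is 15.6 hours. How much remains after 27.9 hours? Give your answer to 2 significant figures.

37 arbitrary fluorescence units

Number of half-lives: n = 27.9/15.6 ≈ 1.7885.
Remaining = 129 × (1/2)^1.7885 = 129 × 0.28948 ≈ 37.343 arbitrary fluorescence units.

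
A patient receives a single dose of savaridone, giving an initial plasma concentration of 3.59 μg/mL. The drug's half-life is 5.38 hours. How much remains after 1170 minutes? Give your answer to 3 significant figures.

Convert the elapsed time: 1170 minutes = 19.5 hours.
Number of half-lives: n = 19.5/5.38 ≈ 3.6245.
Remaining = 3.59 × (1/2)^3.6245 = 3.59 × 0.081079 ≈ 0.29107 μg/mL.

0.291 μg/mL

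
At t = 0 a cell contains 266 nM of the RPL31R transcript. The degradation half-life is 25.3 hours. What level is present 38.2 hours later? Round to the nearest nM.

Number of half-lives: n = 38.2/25.3 ≈ 1.5099.
Remaining = 266 × (1/2)^1.5099 = 266 × 0.35114 ≈ 93.403 nM.

93 nM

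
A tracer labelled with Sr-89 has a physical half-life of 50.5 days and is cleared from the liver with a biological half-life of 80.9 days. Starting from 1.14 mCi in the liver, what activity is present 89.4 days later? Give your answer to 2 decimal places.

0.16 mCi

1/t_eff = 1/t_phys + 1/t_biol = 1/50.5 + 1/80.9 = 0.032163 per day.
t_eff = 50.5 × 80.9 / (50.5 + 80.9) ≈ 31.092 days.
Remaining = 1.14 × (1/2)^(89.4/31.092) = 1.14 × (1/2)^2.8754 ≈ 0.15536 mCi.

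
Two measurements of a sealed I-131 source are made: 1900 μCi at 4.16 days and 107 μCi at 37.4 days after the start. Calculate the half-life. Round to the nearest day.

8 days

Over Δt = 37.4 − 4.16 = 33.24 days, the level fell by a factor of 1900/107 ≈ 17.757.
n = log₂(17.757) ≈ 4.1503 half-lives, so t½ = 33.24/4.1503 ≈ 8.009 days.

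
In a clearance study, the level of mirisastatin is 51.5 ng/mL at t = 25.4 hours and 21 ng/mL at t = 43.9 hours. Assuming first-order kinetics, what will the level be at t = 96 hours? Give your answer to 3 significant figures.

Over Δt = 43.9 − 25.4 = 18.5 hours, the level fell by a factor of 51.5/21 ≈ 2.4524.
n = log₂(2.4524) ≈ 1.2942 half-lives, so t½ = 18.5/1.2942 ≈ 14.295 hours.
From t = 43.9 to t = 96: 21 × (1/2)^((96−43.9)/14.295) ≈ 1.679 ng/mL.

1.68 ng/mL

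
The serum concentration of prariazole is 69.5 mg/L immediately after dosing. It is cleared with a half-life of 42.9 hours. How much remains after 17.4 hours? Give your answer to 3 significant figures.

Number of half-lives: n = 17.4/42.9 ≈ 0.40559.
Remaining = 69.5 × (1/2)^0.40559 = 69.5 × 0.75493 ≈ 52.467 mg/L.

52.5 mg/L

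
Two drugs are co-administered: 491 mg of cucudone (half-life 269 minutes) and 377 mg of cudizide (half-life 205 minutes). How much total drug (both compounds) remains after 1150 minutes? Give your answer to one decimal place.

33.1 mg

cucudone: 491 × (1/2)^(1150/269) = 491 × (1/2)^4.2751 ≈ 25.36 mg.
cudizide: 377 × (1/2)^(1150/205) = 377 × (1/2)^5.6098 ≈ 7.7203 mg.
Total = 25.36 + 7.7203 ≈ 33.08 mg.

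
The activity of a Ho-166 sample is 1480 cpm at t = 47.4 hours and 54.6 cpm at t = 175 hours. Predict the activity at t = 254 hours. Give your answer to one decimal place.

7.1 cpm

Over Δt = 175 − 47.4 = 127.6 hours, the level fell by a factor of 1480/54.6 ≈ 27.106.
n = log₂(27.106) ≈ 4.7606 half-lives, so t½ = 127.6/4.7606 ≈ 26.804 hours.
From t = 175 to t = 254: 54.6 × (1/2)^((254−175)/26.804) ≈ 7.0786 cpm.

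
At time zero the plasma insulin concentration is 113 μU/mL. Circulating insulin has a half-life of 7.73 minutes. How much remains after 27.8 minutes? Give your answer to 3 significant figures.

9.34 μU/mL

Number of half-lives: n = 27.8/7.73 ≈ 3.5964.
Remaining = 113 × (1/2)^3.5964 = 113 × 0.082677 ≈ 9.3425 μU/mL.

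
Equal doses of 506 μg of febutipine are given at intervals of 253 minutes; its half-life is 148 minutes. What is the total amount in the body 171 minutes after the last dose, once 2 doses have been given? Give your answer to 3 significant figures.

297 μg

The 2 doses were given 424, 171 minutes ago.
Total = 506·(1/2)^(424/148) + 506·(1/2)^(171/148)
      = 69.461 + 227.16 ≈ 296.62 μg.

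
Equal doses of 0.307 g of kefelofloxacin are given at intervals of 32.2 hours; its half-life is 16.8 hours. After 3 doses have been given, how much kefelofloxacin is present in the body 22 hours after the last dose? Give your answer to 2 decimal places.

0.17 g

The 3 doses were given 86.4, 54.2, 22 hours ago.
Total = 0.307·(1/2)^(86.4/16.8) + 0.307·(1/2)^(54.2/16.8) + 0.307·(1/2)^(22/16.8)
      = 0.0086893 + 0.032806 + 0.12386 ≈ 0.16536 g.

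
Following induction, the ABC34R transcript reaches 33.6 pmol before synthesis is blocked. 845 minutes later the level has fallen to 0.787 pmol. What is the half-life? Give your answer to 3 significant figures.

156 minutes

A/A₀ = 0.787/33.6 ≈ 0.023423.
n = log₂(42.694) ≈ 5.416 half-lives elapsed in 845 minutes.
t½ = 845/5.416 ≈ 156.02 minutes.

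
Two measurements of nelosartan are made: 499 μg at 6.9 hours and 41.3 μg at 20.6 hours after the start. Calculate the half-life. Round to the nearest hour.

Over Δt = 20.6 − 6.9 = 13.7 hours, the level fell by a factor of 499/41.3 ≈ 12.082.
n = log₂(12.082) ≈ 3.5948 half-lives, so t½ = 13.7/3.5948 ≈ 3.811 hours.

4 hours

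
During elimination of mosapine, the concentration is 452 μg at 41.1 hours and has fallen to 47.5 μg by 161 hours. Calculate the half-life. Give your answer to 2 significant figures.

Over Δt = 161 − 41.1 = 119.9 hours, the level fell by a factor of 452/47.5 ≈ 9.5158.
n = log₂(9.5158) ≈ 3.2503 half-lives, so t½ = 119.9/3.2503 ≈ 36.889 hours.

37 hours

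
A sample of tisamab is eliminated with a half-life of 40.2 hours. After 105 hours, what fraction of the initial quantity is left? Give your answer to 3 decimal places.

n = 105/40.2 ≈ 2.6119 half-lives.
Fraction remaining = (1/2)^2.6119 ≈ 0.16358.

0.164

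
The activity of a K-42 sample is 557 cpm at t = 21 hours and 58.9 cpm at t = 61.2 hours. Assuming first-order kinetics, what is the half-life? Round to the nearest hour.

12 hours

Over Δt = 61.2 − 21 = 40.2 hours, the level fell by a factor of 557/58.9 ≈ 9.4567.
n = log₂(9.4567) ≈ 3.2413 half-lives, so t½ = 40.2/3.2413 ≈ 12.402 hours.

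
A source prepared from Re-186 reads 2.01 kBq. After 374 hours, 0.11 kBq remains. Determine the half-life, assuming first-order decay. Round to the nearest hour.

89 hours

A/A₀ = 0.11/2.01 ≈ 0.054726.
n = log₂(18.273) ≈ 4.1916 half-lives elapsed in 374 hours.
t½ = 374/4.1916 ≈ 89.226 hours.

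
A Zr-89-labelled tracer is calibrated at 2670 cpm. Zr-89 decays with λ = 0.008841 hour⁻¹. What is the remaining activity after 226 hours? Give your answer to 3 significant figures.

362 cpm

t½ = ln 2 / λ = 0.69315 / 0.008841 ≈ 78.401 hours.
Number of half-lives: n = 226/78.401 ≈ 2.8826.
Remaining = 2670 × (1/2)^2.8826 = 2670 × 0.1356 ≈ 362.04 cpm.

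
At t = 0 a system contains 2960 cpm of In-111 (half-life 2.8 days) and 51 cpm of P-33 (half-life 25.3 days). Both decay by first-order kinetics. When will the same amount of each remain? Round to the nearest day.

Set 2960·(1/2)^(t/2.8) = 51·(1/2)^(t/25.3).
Taking log₂: log₂(2960/51) = t·(1/2.8 − 1/25.3).
log₂(58.039) = 5.859; 1/2.8 − 1/25.3 = 0.31762.
t = 5.859 / 0.31762 ≈ 18.447 days.

18 days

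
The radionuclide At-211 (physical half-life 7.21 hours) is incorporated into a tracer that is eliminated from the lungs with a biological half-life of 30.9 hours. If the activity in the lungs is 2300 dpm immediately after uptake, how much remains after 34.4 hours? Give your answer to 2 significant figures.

39 dpm

1/t_eff = 1/t_phys + 1/t_biol = 1/7.21 + 1/30.9 = 0.17106 per hour.
t_eff = 7.21 × 30.9 / (7.21 + 30.9) ≈ 5.8459 hours.
Remaining = 2300 × (1/2)^(34.4/5.8459) = 2300 × (1/2)^5.8844 ≈ 38.935 dpm.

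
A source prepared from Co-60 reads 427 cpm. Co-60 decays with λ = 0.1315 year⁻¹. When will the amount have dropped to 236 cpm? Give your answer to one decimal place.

4.5 years

t½ = ln 2 / λ = 0.69315 / 0.1315 ≈ 5.2711 years.
Fraction remaining = 236/427 ≈ 0.55269.
n = log₂(427/236) = ln(1.8093)/ln 2 ≈ 0.85545 half-lives.
t = n × t½ = 0.85545 × 5.2711 ≈ 4.5091 years.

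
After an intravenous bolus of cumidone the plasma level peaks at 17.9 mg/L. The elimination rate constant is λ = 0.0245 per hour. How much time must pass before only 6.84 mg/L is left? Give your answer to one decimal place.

t½ = ln 2 / λ = 0.69315 / 0.0245 ≈ 28.292 hours.
Fraction remaining = 6.84/17.9 ≈ 0.38212.
n = log₂(17.9/6.84) = ln(2.617)/ln 2 ≈ 1.3879 half-lives.
t = n × t½ = 1.3879 × 28.292 ≈ 39.266 hours.

39.3 hours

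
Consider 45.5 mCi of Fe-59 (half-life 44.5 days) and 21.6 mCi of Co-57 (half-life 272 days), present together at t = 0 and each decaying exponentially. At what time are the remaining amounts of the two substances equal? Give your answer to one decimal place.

57.2 days

Set 45.5·(1/2)^(t/44.5) = 21.6·(1/2)^(t/272).
Taking log₂: log₂(45.5/21.6) = t·(1/44.5 − 1/272).
log₂(2.1065) = 1.0748; 1/44.5 − 1/272 = 0.018795.
t = 1.0748 / 0.018795 ≈ 57.186 days.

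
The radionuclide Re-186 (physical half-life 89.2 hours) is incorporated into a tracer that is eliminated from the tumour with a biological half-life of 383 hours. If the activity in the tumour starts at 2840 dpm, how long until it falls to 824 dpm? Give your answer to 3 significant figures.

129 hours

1/t_eff = 1/t_phys + 1/t_biol = 1/89.2 + 1/383 = 0.013822 per hour.
t_eff = 89.2 × 383 / (89.2 + 383) ≈ 72.35 hours.
n = log₂(2840/824) ≈ 1.7852; t = 1.7852 × 72.35 ≈ 129.16 hours.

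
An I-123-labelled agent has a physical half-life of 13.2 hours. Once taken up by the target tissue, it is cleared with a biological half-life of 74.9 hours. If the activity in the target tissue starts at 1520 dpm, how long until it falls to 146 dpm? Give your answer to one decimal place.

37.9 hours

1/t_eff = 1/t_phys + 1/t_biol = 1/13.2 + 1/74.9 = 0.089109 per hour.
t_eff = 13.2 × 74.9 / (13.2 + 74.9) ≈ 11.222 hours.
n = log₂(1520/146) ≈ 3.38; t = 3.38 × 11.222 ≈ 37.932 hours.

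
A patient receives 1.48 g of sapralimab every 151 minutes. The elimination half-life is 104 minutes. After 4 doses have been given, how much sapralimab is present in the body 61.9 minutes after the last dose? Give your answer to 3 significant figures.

1.52 g

The 4 doses were given 514.9, 363.9, 212.9, 61.9 minutes ago.
Total = 1.48·(1/2)^(514.9/104) + 1.48·(1/2)^(363.9/104) + 1.48·(1/2)^(212.9/104) + 1.48·(1/2)^(61.9/104)
      = 0.047849 + 0.1309 + 0.35811 + 0.9797 ≈ 1.5166 g.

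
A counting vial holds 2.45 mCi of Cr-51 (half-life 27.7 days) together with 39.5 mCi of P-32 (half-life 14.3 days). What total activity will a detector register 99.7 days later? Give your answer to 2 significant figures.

Cr-51: 2.45 × (1/2)^(99.7/27.7) = 2.45 × (1/2)^3.5993 ≈ 0.20215 mCi.
P-32: 39.5 × (1/2)^(99.7/14.3) = 39.5 × (1/2)^6.972 ≈ 0.31464 mCi.
Total = 0.20215 + 0.31464 ≈ 0.51679 mCi.

0.52 mCi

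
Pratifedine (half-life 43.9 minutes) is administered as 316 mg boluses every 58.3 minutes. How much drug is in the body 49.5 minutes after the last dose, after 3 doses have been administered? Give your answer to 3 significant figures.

The 3 doses were given 166.1, 107.8, 49.5 minutes ago.
Total = 316·(1/2)^(166.1/43.9) + 316·(1/2)^(107.8/43.9) + 316·(1/2)^(49.5/43.9)
      = 22.946 + 57.608 + 144.63 ≈ 225.18 mg.

225 mg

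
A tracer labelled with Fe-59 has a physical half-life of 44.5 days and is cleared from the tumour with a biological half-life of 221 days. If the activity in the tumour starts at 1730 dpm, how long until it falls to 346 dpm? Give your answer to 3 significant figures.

86.0 days

1/t_eff = 1/t_phys + 1/t_biol = 1/44.5 + 1/221 = 0.026997 per day.
t_eff = 44.5 × 221 / (44.5 + 221) ≈ 37.041 days.
n = log₂(1730/346) ≈ 2.3219; t = 2.3219 × 37.041 ≈ 86.008 days.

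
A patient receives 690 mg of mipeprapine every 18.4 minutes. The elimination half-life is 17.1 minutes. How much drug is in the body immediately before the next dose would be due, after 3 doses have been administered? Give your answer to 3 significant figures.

556 mg

The 3 doses were given 55.2, 36.8, 18.4 minutes ago.
Total = 690·(1/2)^(55.2/17.1) + 690·(1/2)^(36.8/17.1) + 690·(1/2)^(18.4/17.1)
      = 73.638 + 155.25 + 327.29 ≈ 556.17 mg.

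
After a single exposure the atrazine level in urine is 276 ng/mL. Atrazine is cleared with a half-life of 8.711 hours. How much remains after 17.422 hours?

Elapsed time is 2 half-lives (17.422/8.711).
Each half-life halves the amount: 276 × (1/2)^2 = 276/4 = 69 ng/mL.

69 ng/mL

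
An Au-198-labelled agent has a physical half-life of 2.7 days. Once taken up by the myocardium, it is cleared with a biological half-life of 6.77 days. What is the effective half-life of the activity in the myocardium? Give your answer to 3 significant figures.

1/t_eff = 1/t_phys + 1/t_biol = 1/2.7 + 1/6.77 = 0.51808 per day.
t_eff = 2.7 × 6.77 / (2.7 + 6.77) ≈ 1.9302 days.

1.93 days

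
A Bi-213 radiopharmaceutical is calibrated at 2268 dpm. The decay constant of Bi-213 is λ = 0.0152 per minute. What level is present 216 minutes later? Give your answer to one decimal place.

t½ = ln 2 / λ = 0.69315 / 0.0152 ≈ 45.602 minutes.
Number of half-lives: n = 216/45.602 ≈ 4.7367.
Remaining = 2268 × (1/2)^4.7367 = 2268 × 0.037508 ≈ 85.068 dpm.

85.1 dpm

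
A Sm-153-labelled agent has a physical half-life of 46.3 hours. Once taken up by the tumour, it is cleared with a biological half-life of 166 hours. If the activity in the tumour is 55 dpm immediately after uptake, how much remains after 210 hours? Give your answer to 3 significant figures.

0.987 dpm

1/t_eff = 1/t_phys + 1/t_biol = 1/46.3 + 1/166 = 0.027622 per hour.
t_eff = 46.3 × 166 / (46.3 + 166) ≈ 36.203 hours.
Remaining = 55 × (1/2)^(210/36.203) = 55 × (1/2)^5.8007 ≈ 0.98669 dpm.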